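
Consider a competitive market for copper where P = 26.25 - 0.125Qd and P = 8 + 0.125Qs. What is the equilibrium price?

P* = 17.125

Set the two price expressions equal: 26.25 - 0.125Q = 8 + 0.125Q.
18.25 = 0.25Q, so Q* = 73.
P* = 26.25 − (0.125)(73) = 17.125.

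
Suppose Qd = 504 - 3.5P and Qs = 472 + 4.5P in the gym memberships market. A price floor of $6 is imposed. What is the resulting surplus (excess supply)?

Equilibrium price would be P* = 4, so the floor at 6 binds.
At P = 6: Qd = 483, Qs = 499.
Surplus = 499 − 483 = 16.

Surplus = 16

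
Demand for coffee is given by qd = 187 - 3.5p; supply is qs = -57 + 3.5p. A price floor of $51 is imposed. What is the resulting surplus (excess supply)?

Equilibrium price would be p* = 244/7, so the floor at 51 binds.
At p = 51: qd = 8.5, qs = 121.5.
Surplus = 121.5 − 8.5 = 113.

Surplus = 113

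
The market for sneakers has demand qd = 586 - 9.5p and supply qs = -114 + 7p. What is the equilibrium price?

Set qd = qs: 586 - 9.5p = -114 + 7p.
700 = 16.5p, so p* = 1400/33.
q* = 586 − 9.5(1400/33) = 6038/33.

p* = 1400/33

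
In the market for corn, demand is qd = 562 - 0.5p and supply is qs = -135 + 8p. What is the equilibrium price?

p* = 82

Set qd = qs: 562 - 0.5p = -135 + 8p.
697 = 8.5p, so p* = 82.
q* = 562 − 0.5(82) = 521.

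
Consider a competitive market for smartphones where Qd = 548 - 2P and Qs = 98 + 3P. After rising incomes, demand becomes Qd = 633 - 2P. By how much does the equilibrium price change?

Original equilibrium: P* = 90, Q* = 368.
New equilibrium: 633 - 2P = 98 + 3P, so 535 = 5P and P' = 107; Q' = 633 − 2(107) = 419.
Change in price: 107 − 90 = 17.

ΔP = 17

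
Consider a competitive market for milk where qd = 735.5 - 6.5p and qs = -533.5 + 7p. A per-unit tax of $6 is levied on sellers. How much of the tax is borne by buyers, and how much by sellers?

Buyers bear 28/9, sellers bear 26/9

Pre-tax equilibrium: p* = 94, q* = 124.5.
Tax on sellers shifts supply to qs = -533.5 + 7(p − 6) = -575.5 + 7p.
735.5 - 6.5p = -575.5 + 7p gives buyer price pb = 874/9; sellers receive ps = 874/9 − 6 = 820/9.
New quantity: q = 735.5 − 6.5(874/9) = 1877/18.
Buyer burden = 874/9 − 94 = 28/9; seller burden = 94 − 820/9 = 26/9.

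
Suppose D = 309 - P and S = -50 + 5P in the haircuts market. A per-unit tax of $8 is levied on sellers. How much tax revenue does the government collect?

Tax revenue = 1940

Pre-tax equilibrium: P* = 359/6, Q* = 1495/6.
Tax on sellers shifts supply to S = -50 + 5(P − 8) = -90 + 5P.
309 - P = -90 + 5P gives buyer price Pb = 66.5; sellers receive Ps = 66.5 − 8 = 58.5.
New quantity: Q = 309 − 1(66.5) = 242.5.
Revenue = 8 × 242.5 = 1940.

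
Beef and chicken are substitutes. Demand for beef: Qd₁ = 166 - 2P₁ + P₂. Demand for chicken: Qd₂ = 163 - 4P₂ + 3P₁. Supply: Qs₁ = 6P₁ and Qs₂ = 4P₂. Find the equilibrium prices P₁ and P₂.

P₁ = 1491/61, P₂ = 1802/61

Market 1: 166 - 2P₁ + P₂ = 6P₁ → 8P₁ - P₂ = 166.
Market 2: 8P₂ - 3P₁ = 163.
Eliminating P₂: 8×(1) + 1×(2) gives 61P₁ = 1491, so P₁ = 1491/61.
Back-substitute into (2): P₂ = (163 + 3×1491/61) / 8 = 1802/61.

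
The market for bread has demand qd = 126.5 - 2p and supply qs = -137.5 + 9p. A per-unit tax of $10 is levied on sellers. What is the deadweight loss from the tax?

Pre-tax equilibrium: p* = 24, q* = 78.5.
Tax on sellers shifts supply to qs = -137.5 + 9(p − 10) = -227.5 + 9p.
126.5 - 2p = -227.5 + 9p gives buyer price pb = 354/11; sellers receive ps = 354/11 − 10 = 244/11.
New quantity: q = 126.5 − 2(354/11) = 1367/22.
DWL = ½ × 10 × (78.5 − 1367/22) = 900/11.

Deadweight loss = 900/11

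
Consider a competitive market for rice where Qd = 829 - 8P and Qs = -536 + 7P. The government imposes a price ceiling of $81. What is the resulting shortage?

Equilibrium price would be P* = 91, so the ceiling at 81 binds.
At P = 81: Qd = 829 − 8(81) = 181, Qs = -536 + 7(81) = 31.
Shortage = 181 − 31 = 150.

Shortage = 150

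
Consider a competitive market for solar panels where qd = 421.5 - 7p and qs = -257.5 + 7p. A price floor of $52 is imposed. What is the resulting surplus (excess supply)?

Equilibrium price would be p* = 48.5, so the floor at 52 binds.
At p = 52: qd = 57.5, qs = 106.5.
Surplus = 106.5 − 57.5 = 49.

Surplus = 49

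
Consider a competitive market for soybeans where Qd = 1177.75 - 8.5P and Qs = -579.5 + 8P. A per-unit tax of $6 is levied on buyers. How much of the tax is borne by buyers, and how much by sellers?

Buyers bear 32/11, sellers bear 34/11

Pre-tax equilibrium: P* = 106.5, Q* = 272.5.
Tax on buyers shifts demand to Qd = 1177.75 − 8.5(P + 6) = 1126.75 - 8.5P.
1126.75 - 8.5P = -579.5 + 8P gives seller price Ps = 2275/22; buyers pay Pb = 2275/22 + 6 = 2407/22.
New quantity: Q = 1177.75 − 8.5(2407/22) = 5451/22.
Buyer burden = 2407/22 − 106.5 = 32/11; seller burden = 106.5 − 2275/22 = 34/11.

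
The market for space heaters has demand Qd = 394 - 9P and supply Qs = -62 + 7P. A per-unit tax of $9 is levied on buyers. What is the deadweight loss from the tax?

Deadweight loss = 159.46875

Pre-tax equilibrium: P* = 28.5, Q* = 137.5.
Tax on buyers shifts demand to Qd = 394 − 9(P + 9) = 313 - 9P.
313 - 9P = -62 + 7P gives seller price Ps = 23.4375; buyers pay Pb = 23.4375 + 9 = 32.4375.
New quantity: Q = 394 − 9(32.4375) = 102.0625.
DWL = ½ × 9 × (137.5 − 102.0625) = 159.46875.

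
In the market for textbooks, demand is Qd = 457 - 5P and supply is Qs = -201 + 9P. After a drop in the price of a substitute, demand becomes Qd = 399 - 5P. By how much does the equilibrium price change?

ΔP = -29/7

Original equilibrium: P* = 47, Q* = 222.
New equilibrium: 399 - 5P = -201 + 9P, so 600 = 14P and P' = 300/7; Q' = 399 − 5(300/7) = 1293/7.
Change in price: 300/7 − 47 = -29/7.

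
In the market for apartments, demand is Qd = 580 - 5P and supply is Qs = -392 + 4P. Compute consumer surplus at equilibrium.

Equilibrium: 580 - 5P = -392 + 4P gives P* = 108, Q* = 40.
Demand choke price (Qd = 0): P = 116.
CS = ½(116 − 108)(40) = 160.

Consumer surplus = 160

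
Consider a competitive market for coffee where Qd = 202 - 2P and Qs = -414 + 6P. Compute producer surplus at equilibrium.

Equilibrium: 202 - 2P = -414 + 6P gives P* = 77, Q* = 48.
Supply starts at P = 69 (where Qs = 0).
PS = ½(77 − 69)(48) = 192.

Producer surplus = 192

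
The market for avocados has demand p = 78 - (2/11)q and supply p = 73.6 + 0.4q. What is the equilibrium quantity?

q* = 7.5625

Set the two price expressions equal: 78 - (2/11)q = 73.6 + 0.4q.
4.4 = (32/55)q, so q* = 7.5625.
p* = 78 − (2/11)(7.5625) = 76.625.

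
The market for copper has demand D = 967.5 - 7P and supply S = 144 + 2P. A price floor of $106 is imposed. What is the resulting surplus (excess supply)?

Surplus = 130.5

Equilibrium price would be P* = 91.5, so the floor at 106 binds.
At P = 106: D = 225.5, S = 356.
Surplus = 356 − 225.5 = 130.5.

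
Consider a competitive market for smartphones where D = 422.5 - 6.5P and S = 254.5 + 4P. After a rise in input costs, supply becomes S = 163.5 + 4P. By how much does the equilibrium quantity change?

ΔQ = -169/3

Original equilibrium: P* = 16, Q* = 318.5.
New equilibrium: 422.5 - 6.5P = 163.5 + 4P, so 259 = 10.5P and P' = 74/3; Q' = 422.5 − 6.5(74/3) = 1573/6.
Change in quantity: 1573/6 − 318.5 = -169/3.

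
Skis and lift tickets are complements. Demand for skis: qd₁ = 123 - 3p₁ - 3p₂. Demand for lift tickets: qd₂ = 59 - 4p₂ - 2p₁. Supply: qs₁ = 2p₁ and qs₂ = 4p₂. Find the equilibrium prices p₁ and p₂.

p₁ = 807/34, p₂ = 49/34

Market 1: 123 - 3p₁ - 3p₂ = 2p₁ → 5p₁ + 3p₂ = 123.
Market 2: 8p₂ + 2p₁ = 59.
Eliminating p₂: 8×(1) − 3×(2) gives 34p₁ = 807, so p₁ = 807/34.
Back-substitute into (2): p₂ = (59 − 2×807/34) / 8 = 49/34.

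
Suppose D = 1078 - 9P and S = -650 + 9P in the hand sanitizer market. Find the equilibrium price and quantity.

P* = 96, Q* = 214

Set D = S: 1078 - 9P = -650 + 9P.
1728 = 18P, so P* = 96.
Q* = 1078 − 9(96) = 214.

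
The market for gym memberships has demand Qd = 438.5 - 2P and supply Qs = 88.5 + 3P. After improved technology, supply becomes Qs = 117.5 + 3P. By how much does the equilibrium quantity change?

ΔQ = 11.6

Original equilibrium: P* = 70, Q* = 298.5.
New equilibrium: 438.5 - 2P = 117.5 + 3P, so 321 = 5P and P' = 64.2; Q' = 438.5 − 2(64.2) = 310.1.
Change in quantity: 310.1 − 298.5 = 11.6.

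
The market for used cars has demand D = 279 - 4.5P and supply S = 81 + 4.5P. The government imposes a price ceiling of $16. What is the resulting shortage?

Shortage = 54

Equilibrium price would be P* = 22, so the ceiling at 16 binds.
At P = 16: D = 279 − 4.5(16) = 207, S = 81 + 4.5(16) = 153.
Shortage = 207 − 153 = 54.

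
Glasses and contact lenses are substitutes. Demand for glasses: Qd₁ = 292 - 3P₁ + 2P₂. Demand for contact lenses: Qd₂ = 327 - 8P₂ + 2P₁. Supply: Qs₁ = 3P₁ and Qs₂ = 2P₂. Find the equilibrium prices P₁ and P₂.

Market 1: 292 - 3P₁ + 2P₂ = 3P₁ → 6P₁ - 2P₂ = 292.
Market 2: 10P₂ - 2P₁ = 327.
Eliminating P₂: 10×(1) + 2×(2) gives 56P₁ = 3574, so P₁ = 1787/28.
Back-substitute into (2): P₂ = (327 + 2×1787/28) / 10 = 1273/28.

P₁ = 1787/28, P₂ = 1273/28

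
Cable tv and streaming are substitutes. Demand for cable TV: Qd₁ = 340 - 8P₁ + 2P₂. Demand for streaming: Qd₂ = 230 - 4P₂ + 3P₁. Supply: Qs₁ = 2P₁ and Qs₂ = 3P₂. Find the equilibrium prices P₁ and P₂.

Market 1: 340 - 8P₁ + 2P₂ = 2P₁ → 10P₁ - 2P₂ = 340.
Market 2: 7P₂ - 3P₁ = 230.
Eliminating P₂: 7×(1) + 2×(2) gives 64P₁ = 2840, so P₁ = 44.375.
Back-substitute into (2): P₂ = (230 + 3×44.375) / 7 = 51.875.

P₁ = 44.375, P₂ = 51.875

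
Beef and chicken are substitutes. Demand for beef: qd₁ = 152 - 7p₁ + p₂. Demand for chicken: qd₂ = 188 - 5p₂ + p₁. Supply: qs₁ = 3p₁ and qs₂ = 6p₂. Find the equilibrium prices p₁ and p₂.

Market 1: 152 - 7p₁ + p₂ = 3p₁ → 10p₁ - p₂ = 152.
Market 2: 11p₂ - p₁ = 188.
Eliminating p₂: 11×(1) + 1×(2) gives 109p₁ = 1860, so p₁ = 1860/109.
Back-substitute into (2): p₂ = (188 + 1×1860/109) / 11 = 2032/109.

p₁ = 1860/109, p₂ = 2032/109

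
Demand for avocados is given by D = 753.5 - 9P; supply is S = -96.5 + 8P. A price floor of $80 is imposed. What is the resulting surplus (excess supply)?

Equilibrium price would be P* = 50, so the floor at 80 binds.
At P = 80: D = 33.5, S = 543.5.
Surplus = 543.5 − 33.5 = 510.

Surplus = 510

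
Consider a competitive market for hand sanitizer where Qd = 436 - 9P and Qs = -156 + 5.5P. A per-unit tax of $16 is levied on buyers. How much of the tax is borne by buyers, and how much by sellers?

Pre-tax equilibrium: P* = 1184/29, Q* = 1988/29.
Tax on buyers shifts demand to Qd = 436 − 9(P + 16) = 292 - 9P.
292 - 9P = -156 + 5.5P gives seller price Ps = 896/29; buyers pay Pb = 896/29 + 16 = 1360/29.
New quantity: Q = 436 − 9(1360/29) = 404/29.
Buyer burden = 1360/29 − 1184/29 = 176/29; seller burden = 1184/29 − 896/29 = 288/29.

Buyers bear 176/29, sellers bear 288/29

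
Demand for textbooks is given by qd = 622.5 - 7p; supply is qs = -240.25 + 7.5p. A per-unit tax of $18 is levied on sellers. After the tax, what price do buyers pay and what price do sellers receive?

Pre-tax equilibrium: p* = 59.5, q* = 206.
Tax on sellers shifts supply to qs = -240.25 + 7.5(p − 18) = -375.25 + 7.5p.
622.5 - 7p = -375.25 + 7.5p gives buyer price pb = 3991/58; sellers receive ps = 3991/58 − 18 = 2947/58.
New quantity: q = 622.5 − 7(3991/58) = 4084/29.

Buyers pay 3991/58, sellers receive 2947/58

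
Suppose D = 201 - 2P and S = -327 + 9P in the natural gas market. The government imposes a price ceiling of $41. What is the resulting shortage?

Equilibrium price would be P* = 48, so the ceiling at 41 binds.
At P = 41: D = 201 − 2(41) = 119, S = -327 + 9(41) = 42.
Shortage = 119 − 42 = 77.

Shortage = 77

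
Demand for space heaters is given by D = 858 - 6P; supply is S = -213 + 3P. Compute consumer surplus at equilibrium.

Equilibrium: 858 - 6P = -213 + 3P gives P* = 119, Q* = 144.
Demand choke price (D = 0): P = 143.
CS = ½(143 − 119)(144) = 1728.

Consumer surplus = 1728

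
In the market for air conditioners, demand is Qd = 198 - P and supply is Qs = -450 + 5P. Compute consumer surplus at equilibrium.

Consumer surplus = 4050

Equilibrium: 198 - P = -450 + 5P gives P* = 108, Q* = 90.
Demand choke price (Qd = 0): P = 198.
CS = ½(198 − 108)(90) = 4050.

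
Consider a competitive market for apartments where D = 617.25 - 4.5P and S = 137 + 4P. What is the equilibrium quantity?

Q* = 363

Set D = S: 617.25 - 4.5P = 137 + 4P.
480.25 = 8.5P, so P* = 56.5.
Q* = 617.25 − 4.5(56.5) = 363.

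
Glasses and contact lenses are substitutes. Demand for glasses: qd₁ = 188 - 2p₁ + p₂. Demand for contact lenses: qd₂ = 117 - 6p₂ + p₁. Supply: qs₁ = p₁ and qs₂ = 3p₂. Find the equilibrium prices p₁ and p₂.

p₁ = 1809/26, p₂ = 539/26

Market 1: 188 - 2p₁ + p₂ = p₁ → 3p₁ - p₂ = 188.
Market 2: 9p₂ - p₁ = 117.
Eliminating p₂: 9×(1) + 1×(2) gives 26p₁ = 1809, so p₁ = 1809/26.
Back-substitute into (2): p₂ = (117 + 1×1809/26) / 9 = 539/26.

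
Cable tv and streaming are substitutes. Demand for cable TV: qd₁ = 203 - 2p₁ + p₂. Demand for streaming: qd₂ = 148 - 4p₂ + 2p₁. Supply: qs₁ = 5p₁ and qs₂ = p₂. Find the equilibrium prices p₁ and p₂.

p₁ = 1163/33, p₂ = 1442/33

Market 1: 203 - 2p₁ + p₂ = 5p₁ → 7p₁ - p₂ = 203.
Market 2: 5p₂ - 2p₁ = 148.
Eliminating p₂: 5×(1) + 1×(2) gives 33p₁ = 1163, so p₁ = 1163/33.
Back-substitute into (2): p₂ = (148 + 2×1163/33) / 5 = 1442/33.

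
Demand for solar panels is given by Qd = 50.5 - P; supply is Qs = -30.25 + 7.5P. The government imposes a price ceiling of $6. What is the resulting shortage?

Equilibrium price would be P* = 9.5, so the ceiling at 6 binds.
At P = 6: Qd = 50.5 − 1(6) = 44.5, Qs = -30.25 + 7.5(6) = 14.75.
Shortage = 44.5 − 14.75 = 29.75.

Shortage = 29.75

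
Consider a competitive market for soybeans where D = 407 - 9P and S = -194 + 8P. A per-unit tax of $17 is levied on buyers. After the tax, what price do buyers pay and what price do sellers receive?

Buyers pay 737/17, sellers receive 448/17

Pre-tax equilibrium: P* = 601/17, Q* = 1510/17.
Tax on buyers shifts demand to D = 407 − 9(P + 17) = 254 - 9P.
254 - 9P = -194 + 8P gives seller price Ps = 448/17; buyers pay Pb = 448/17 + 17 = 737/17.
New quantity: Q = 407 − 9(737/17) = 286/17.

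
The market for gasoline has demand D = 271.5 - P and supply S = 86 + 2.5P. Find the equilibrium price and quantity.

Set D = S: 271.5 - P = 86 + 2.5P.
185.5 = 3.5P, so P* = 53.
Q* = 271.5 − 1(53) = 218.5.

P* = 53, Q* = 218.5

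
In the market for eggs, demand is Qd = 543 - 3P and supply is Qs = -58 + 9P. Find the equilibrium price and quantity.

Set Qd = Qs: 543 - 3P = -58 + 9P.
601 = 12P, so P* = 601/12.
Q* = 543 − 3(601/12) = 392.75.

P* = 601/12, Q* = 392.75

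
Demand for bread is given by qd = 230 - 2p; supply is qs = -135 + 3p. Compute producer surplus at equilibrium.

Producer surplus = 1176

Equilibrium: 230 - 2p = -135 + 3p gives p* = 73, q* = 84.
Supply starts at p = 45 (where qs = 0).
PS = ½(73 − 45)(84) = 1176.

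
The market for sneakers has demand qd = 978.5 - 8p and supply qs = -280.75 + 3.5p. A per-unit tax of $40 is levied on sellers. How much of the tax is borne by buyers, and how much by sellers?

Buyers bear 280/23, sellers bear 640/23

Pre-tax equilibrium: p* = 109.5, q* = 102.5.
Tax on sellers shifts supply to qs = -280.75 + 3.5(p − 40) = -420.75 + 3.5p.
978.5 - 8p = -420.75 + 3.5p gives buyer price pb = 5597/46; sellers receive ps = 5597/46 − 40 = 3757/46.
New quantity: q = 978.5 − 8(5597/46) = 235/46.
Buyer burden = 5597/46 − 109.5 = 280/23; seller burden = 109.5 − 3757/46 = 640/23.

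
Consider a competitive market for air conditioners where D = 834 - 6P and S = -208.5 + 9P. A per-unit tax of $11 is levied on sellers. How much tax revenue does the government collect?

Pre-tax equilibrium: P* = 69.5, Q* = 417.
Tax on sellers shifts supply to S = -208.5 + 9(P − 11) = -307.5 + 9P.
834 - 6P = -307.5 + 9P gives buyer price Pb = 76.1; sellers receive Ps = 76.1 − 11 = 65.1.
New quantity: Q = 834 − 6(76.1) = 377.4.
Revenue = 11 × 377.4 = 4151.4.

Tax revenue = 4151.4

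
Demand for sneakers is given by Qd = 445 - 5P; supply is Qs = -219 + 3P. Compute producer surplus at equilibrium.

Producer surplus = 150

Equilibrium: 445 - 5P = -219 + 3P gives P* = 83, Q* = 30.
Supply starts at P = 73 (where Qs = 0).
PS = ½(83 − 73)(30) = 150.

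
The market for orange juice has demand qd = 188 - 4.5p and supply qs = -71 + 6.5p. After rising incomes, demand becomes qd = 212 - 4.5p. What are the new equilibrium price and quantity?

Original equilibrium: p* = 259/11, q* = 1805/22.
New equilibrium: 212 - 4.5p = -71 + 6.5p, so 283 = 11p and p' = 283/11; q' = 212 − 4.5(283/11) = 2117/22.

p' = 283/11, q' = 2117/22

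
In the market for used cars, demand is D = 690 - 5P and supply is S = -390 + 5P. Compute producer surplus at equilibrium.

Producer surplus = 2250

Equilibrium: 690 - 5P = -390 + 5P gives P* = 108, Q* = 150.
Supply starts at P = 78 (where S = 0).
PS = ½(108 − 78)(150) = 2250.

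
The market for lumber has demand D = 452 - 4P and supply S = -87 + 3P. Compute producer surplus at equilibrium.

Equilibrium: 452 - 4P = -87 + 3P gives P* = 77, Q* = 144.
Supply starts at P = 29 (where S = 0).
PS = ½(77 − 29)(144) = 3456.

Producer surplus = 3456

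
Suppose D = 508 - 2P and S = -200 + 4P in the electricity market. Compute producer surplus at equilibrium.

Producer surplus = 9248

Equilibrium: 508 - 2P = -200 + 4P gives P* = 118, Q* = 272.
Supply starts at P = 50 (where S = 0).
PS = ½(118 − 50)(272) = 9248.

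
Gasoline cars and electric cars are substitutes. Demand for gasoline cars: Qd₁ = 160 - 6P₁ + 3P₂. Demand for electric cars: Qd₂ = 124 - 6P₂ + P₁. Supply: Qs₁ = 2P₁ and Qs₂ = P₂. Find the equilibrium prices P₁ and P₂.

P₁ = 1492/53, P₂ = 1152/53

Market 1: 160 - 6P₁ + 3P₂ = 2P₁ → 8P₁ - 3P₂ = 160.
Market 2: 7P₂ - P₁ = 124.
Eliminating P₂: 7×(1) + 3×(2) gives 53P₁ = 1492, so P₁ = 1492/53.
Back-substitute into (2): P₂ = (124 + 1×1492/53) / 7 = 1152/53.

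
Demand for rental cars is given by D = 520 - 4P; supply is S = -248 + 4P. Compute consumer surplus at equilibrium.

Equilibrium: 520 - 4P = -248 + 4P gives P* = 96, Q* = 136.
Demand choke price (D = 0): P = 130.
CS = ½(130 − 96)(136) = 2312.

Consumer surplus = 2312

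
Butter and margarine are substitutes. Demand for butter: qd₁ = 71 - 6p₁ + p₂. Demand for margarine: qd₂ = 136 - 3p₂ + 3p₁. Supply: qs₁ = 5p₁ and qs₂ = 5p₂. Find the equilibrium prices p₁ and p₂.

p₁ = 704/85, p₂ = 1709/85

Market 1: 71 - 6p₁ + p₂ = 5p₁ → 11p₁ - p₂ = 71.
Market 2: 8p₂ - 3p₁ = 136.
Eliminating p₂: 8×(1) + 1×(2) gives 85p₁ = 704, so p₁ = 704/85.
Back-substitute into (2): p₂ = (136 + 3×704/85) / 8 = 1709/85.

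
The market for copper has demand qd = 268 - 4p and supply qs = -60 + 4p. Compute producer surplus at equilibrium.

Producer surplus = 1352

Equilibrium: 268 - 4p = -60 + 4p gives p* = 41, q* = 104.
Supply starts at p = 15 (where qs = 0).
PS = ½(41 − 15)(104) = 1352.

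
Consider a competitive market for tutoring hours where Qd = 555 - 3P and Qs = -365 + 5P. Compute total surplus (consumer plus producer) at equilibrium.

Total surplus = 11760

Equilibrium: 555 - 3P = -365 + 5P gives P* = 115, Q* = 210.
Demand choke price: P = 185; supply starts at P = 73.
CS = ½(185 − 115)(210) = 7350; PS = ½(115 − 73)(210) = 4410.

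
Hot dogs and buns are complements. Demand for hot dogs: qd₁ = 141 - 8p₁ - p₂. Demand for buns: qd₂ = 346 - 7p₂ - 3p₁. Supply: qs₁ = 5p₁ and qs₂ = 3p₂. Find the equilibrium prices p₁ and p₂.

Market 1: 141 - 8p₁ - p₂ = 5p₁ → 13p₁ + p₂ = 141.
Market 2: 10p₂ + 3p₁ = 346.
Eliminating p₂: 10×(1) − 1×(2) gives 127p₁ = 1064, so p₁ = 1064/127.
Back-substitute into (2): p₂ = (346 − 3×1064/127) / 10 = 4075/127.

p₁ = 1064/127, p₂ = 4075/127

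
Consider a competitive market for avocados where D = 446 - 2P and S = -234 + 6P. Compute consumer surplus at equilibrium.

Equilibrium: 446 - 2P = -234 + 6P gives P* = 85, Q* = 276.
Demand choke price (D = 0): P = 223.
CS = ½(223 − 85)(276) = 19044.

Consumer surplus = 19044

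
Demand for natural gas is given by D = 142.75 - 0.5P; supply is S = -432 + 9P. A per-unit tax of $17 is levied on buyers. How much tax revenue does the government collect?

Tax revenue = 67473/38

Pre-tax equilibrium: P* = 60.5, Q* = 112.5.
Tax on buyers shifts demand to D = 142.75 − 0.5(P + 17) = 134.25 - 0.5P.
134.25 - 0.5P = -432 + 9P gives seller price Ps = 2265/38; buyers pay Pb = 2265/38 + 17 = 2911/38.
New quantity: Q = 142.75 − 0.5(2911/38) = 3969/38.
Revenue = 17 × 3969/38 = 67473/38.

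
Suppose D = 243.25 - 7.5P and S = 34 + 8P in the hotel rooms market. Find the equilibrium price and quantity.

Set D = S: 243.25 - 7.5P = 34 + 8P.
209.25 = 15.5P, so P* = 13.5.
Q* = 243.25 − 7.5(13.5) = 142.

P* = 13.5, Q* = 142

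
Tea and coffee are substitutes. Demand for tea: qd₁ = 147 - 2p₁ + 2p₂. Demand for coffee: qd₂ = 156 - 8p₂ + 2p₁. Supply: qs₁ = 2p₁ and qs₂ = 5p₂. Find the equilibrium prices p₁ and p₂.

p₁ = 46.3125, p₂ = 19.125

Market 1: 147 - 2p₁ + 2p₂ = 2p₁ → 4p₁ - 2p₂ = 147.
Market 2: 13p₂ - 2p₁ = 156.
Eliminating p₂: 13×(1) + 2×(2) gives 48p₁ = 2223, so p₁ = 46.3125.
Back-substitute into (2): p₂ = (156 + 2×46.3125) / 13 = 19.125.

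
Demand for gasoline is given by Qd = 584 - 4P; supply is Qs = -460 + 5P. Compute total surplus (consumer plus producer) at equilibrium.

Total surplus = 3240

Equilibrium: 584 - 4P = -460 + 5P gives P* = 116, Q* = 120.
Demand choke price: P = 146; supply starts at P = 92.
CS = ½(146 − 116)(120) = 1800; PS = ½(116 − 92)(120) = 1440.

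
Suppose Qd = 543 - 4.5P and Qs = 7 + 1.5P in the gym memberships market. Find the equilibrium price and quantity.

P* = 268/3, Q* = 141

Set Qd = Qs: 543 - 4.5P = 7 + 1.5P.
536 = 6P, so P* = 268/3.
Q* = 543 − 4.5(268/3) = 141.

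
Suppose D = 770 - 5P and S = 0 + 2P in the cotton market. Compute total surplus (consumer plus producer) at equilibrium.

Total surplus = 16940

Equilibrium: 770 - 5P = 0 + 2P gives P* = 110, Q* = 220.
Demand choke price: P = 154; supply starts at P = 0.
CS = ½(154 − 110)(220) = 4840; PS = ½(110 − 0)(220) = 12100.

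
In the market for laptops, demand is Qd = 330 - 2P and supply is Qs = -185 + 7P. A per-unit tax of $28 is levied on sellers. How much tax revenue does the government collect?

Pre-tax equilibrium: P* = 515/9, Q* = 1940/9.
Tax on sellers shifts supply to Qs = -185 + 7(P − 28) = -381 + 7P.
330 - 2P = -381 + 7P gives buyer price Pb = 79; sellers receive Ps = 79 − 28 = 51.
New quantity: Q = 330 − 2(79) = 172.
Revenue = 28 × 172 = 4816.

Tax revenue = 4816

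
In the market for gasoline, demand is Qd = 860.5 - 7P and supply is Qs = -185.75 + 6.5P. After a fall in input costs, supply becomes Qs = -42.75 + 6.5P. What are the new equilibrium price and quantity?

P' = 3613/54, Q' = 10588/27

Original equilibrium: P* = 77.5, Q* = 318.
New equilibrium: 860.5 - 7P = -42.75 + 6.5P, so 903.25 = 13.5P and P' = 3613/54; Q' = 860.5 − 7(3613/54) = 10588/27.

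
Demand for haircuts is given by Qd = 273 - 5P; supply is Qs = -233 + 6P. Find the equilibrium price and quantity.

Set Qd = Qs: 273 - 5P = -233 + 6P.
506 = 11P, so P* = 46.
Q* = 273 − 5(46) = 43.

P* = 46, Q* = 43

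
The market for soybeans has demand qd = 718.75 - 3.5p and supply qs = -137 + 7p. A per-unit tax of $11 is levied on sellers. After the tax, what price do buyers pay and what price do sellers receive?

Buyers pay 533/6, sellers receive 467/6

Pre-tax equilibrium: p* = 81.5, q* = 433.5.
Tax on sellers shifts supply to qs = -137 + 7(p − 11) = -214 + 7p.
718.75 - 3.5p = -214 + 7p gives buyer price pb = 533/6; sellers receive ps = 533/6 − 11 = 467/6.
New quantity: q = 718.75 − 3.5(533/6) = 2447/6.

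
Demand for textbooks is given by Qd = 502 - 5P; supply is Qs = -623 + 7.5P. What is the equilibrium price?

Set Qd = Qs: 502 - 5P = -623 + 7.5P.
1125 = 12.5P, so P* = 90.
Q* = 502 − 5(90) = 52.

P* = 90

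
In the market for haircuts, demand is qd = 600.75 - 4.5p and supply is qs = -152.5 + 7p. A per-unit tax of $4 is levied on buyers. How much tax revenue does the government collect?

Pre-tax equilibrium: p* = 65.5, q* = 306.
Tax on buyers shifts demand to qd = 600.75 − 4.5(p + 4) = 582.75 - 4.5p.
582.75 - 4.5p = -152.5 + 7p gives seller price ps = 2941/46; buyers pay pb = 2941/46 + 4 = 3125/46.
New quantity: q = 600.75 − 4.5(3125/46) = 6786/23.
Revenue = 4 × 6786/23 = 27144/23.

Tax revenue = 27144/23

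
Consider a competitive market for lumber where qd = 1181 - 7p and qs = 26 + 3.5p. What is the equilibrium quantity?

q* = 411

Set qd = qs: 1181 - 7p = 26 + 3.5p.
1155 = 10.5p, so p* = 110.
q* = 1181 − 7(110) = 411.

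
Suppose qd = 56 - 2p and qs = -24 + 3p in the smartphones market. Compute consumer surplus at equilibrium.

Equilibrium: 56 - 2p = -24 + 3p gives p* = 16, q* = 24.
Demand choke price (qd = 0): p = 28.
CS = ½(28 − 16)(24) = 144.

Consumer surplus = 144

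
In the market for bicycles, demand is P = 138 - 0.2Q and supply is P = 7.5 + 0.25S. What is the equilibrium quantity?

Q* = 290

Set the two price expressions equal: 138 - 0.2Q = 7.5 + 0.25Q.
130.5 = 0.45Q, so Q* = 290.
P* = 138 − (0.2)(290) = 80.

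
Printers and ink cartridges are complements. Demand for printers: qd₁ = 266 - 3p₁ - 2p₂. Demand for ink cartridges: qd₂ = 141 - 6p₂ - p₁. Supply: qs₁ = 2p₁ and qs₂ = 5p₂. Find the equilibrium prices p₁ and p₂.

Market 1: 266 - 3p₁ - 2p₂ = 2p₁ → 5p₁ + 2p₂ = 266.
Market 2: 11p₂ + p₁ = 141.
Eliminating p₂: 11×(1) − 2×(2) gives 53p₁ = 2644, so p₁ = 2644/53.
Back-substitute into (2): p₂ = (141 − 1×2644/53) / 11 = 439/53.

p₁ = 2644/53, p₂ = 439/53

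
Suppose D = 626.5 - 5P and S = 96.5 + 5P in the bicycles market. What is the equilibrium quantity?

Set D = S: 626.5 - 5P = 96.5 + 5P.
530 = 10P, so P* = 53.
Q* = 626.5 − 5(53) = 361.5.

Q* = 361.5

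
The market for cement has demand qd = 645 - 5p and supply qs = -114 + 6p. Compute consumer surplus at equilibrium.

Consumer surplus = 9000

Equilibrium: 645 - 5p = -114 + 6p gives p* = 69, q* = 300.
Demand choke price (qd = 0): p = 129.
CS = ½(129 − 69)(300) = 9000.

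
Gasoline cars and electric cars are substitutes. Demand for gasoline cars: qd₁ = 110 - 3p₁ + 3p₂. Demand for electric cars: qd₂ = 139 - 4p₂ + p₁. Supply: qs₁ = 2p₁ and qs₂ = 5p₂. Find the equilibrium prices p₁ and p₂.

p₁ = 33.5, p₂ = 115/6

Market 1: 110 - 3p₁ + 3p₂ = 2p₁ → 5p₁ - 3p₂ = 110.
Market 2: 9p₂ - p₁ = 139.
Eliminating p₂: 9×(1) + 3×(2) gives 42p₁ = 1407, so p₁ = 33.5.
Back-substitute into (2): p₂ = (139 + 1×33.5) / 9 = 115/6.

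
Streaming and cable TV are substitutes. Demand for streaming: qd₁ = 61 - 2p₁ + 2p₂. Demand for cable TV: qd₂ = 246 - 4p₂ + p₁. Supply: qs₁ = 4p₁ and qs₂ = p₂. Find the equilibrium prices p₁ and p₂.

Market 1: 61 - 2p₁ + 2p₂ = 4p₁ → 6p₁ - 2p₂ = 61.
Market 2: 5p₂ - p₁ = 246.
Eliminating p₂: 5×(1) + 2×(2) gives 28p₁ = 797, so p₁ = 797/28.
Back-substitute into (2): p₂ = (246 + 1×797/28) / 5 = 1537/28.

p₁ = 797/28, p₂ = 1537/28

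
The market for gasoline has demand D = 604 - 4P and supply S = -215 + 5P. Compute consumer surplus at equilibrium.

Consumer surplus = 7200

Equilibrium: 604 - 4P = -215 + 5P gives P* = 91, Q* = 240.
Demand choke price (D = 0): P = 151.
CS = ½(151 − 91)(240) = 7200.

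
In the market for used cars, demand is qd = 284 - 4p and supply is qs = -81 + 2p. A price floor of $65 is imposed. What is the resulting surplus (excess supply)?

Equilibrium price would be p* = 365/6, so the floor at 65 binds.
At p = 65: qd = 24, qs = 49.
Surplus = 49 − 24 = 25.

Surplus = 25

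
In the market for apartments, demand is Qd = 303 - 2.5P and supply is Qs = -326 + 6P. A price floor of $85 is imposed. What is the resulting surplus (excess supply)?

Equilibrium price would be P* = 74, so the floor at 85 binds.
At P = 85: Qd = 90.5, Qs = 184.
Surplus = 184 − 90.5 = 93.5.

Surplus = 93.5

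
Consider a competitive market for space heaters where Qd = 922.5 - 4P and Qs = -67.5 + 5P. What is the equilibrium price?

Set Qd = Qs: 922.5 - 4P = -67.5 + 5P.
990 = 9P, so P* = 110.
Q* = 922.5 − 4(110) = 482.5.

P* = 110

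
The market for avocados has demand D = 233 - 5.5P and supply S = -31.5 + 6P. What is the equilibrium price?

Set D = S: 233 - 5.5P = -31.5 + 6P.
264.5 = 11.5P, so P* = 23.
Q* = 233 − 5.5(23) = 106.5.

P* = 23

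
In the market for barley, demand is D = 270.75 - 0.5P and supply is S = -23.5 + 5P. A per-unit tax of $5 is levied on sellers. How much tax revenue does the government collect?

Tax revenue = 13295/11

Pre-tax equilibrium: P* = 53.5, Q* = 244.
Tax on sellers shifts supply to S = -23.5 + 5(P − 5) = -48.5 + 5P.
270.75 - 0.5P = -48.5 + 5P gives buyer price Pb = 1277/22; sellers receive Ps = 1277/22 − 5 = 1167/22.
New quantity: Q = 270.75 − 0.5(1277/22) = 2659/11.
Revenue = 5 × 2659/11 = 13295/11.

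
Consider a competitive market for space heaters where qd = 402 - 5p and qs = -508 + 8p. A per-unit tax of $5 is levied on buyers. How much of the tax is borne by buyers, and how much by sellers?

Pre-tax equilibrium: p* = 70, q* = 52.
Tax on buyers shifts demand to qd = 402 − 5(p + 5) = 377 - 5p.
377 - 5p = -508 + 8p gives seller price ps = 885/13; buyers pay pb = 885/13 + 5 = 950/13.
New quantity: q = 402 − 5(950/13) = 476/13.
Buyer burden = 950/13 − 70 = 40/13; seller burden = 70 − 885/13 = 25/13.

Buyers bear 40/13, sellers bear 25/13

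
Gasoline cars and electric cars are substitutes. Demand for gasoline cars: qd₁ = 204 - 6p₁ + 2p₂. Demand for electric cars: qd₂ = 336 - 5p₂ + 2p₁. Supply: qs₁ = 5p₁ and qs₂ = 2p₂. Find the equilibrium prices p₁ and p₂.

Market 1: 204 - 6p₁ + 2p₂ = 5p₁ → 11p₁ - 2p₂ = 204.
Market 2: 7p₂ - 2p₁ = 336.
Eliminating p₂: 7×(1) + 2×(2) gives 73p₁ = 2100, so p₁ = 2100/73.
Back-substitute into (2): p₂ = (336 + 2×2100/73) / 7 = 4104/73.

p₁ = 2100/73, p₂ = 4104/73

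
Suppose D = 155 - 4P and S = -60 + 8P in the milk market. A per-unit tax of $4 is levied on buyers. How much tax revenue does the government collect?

Tax revenue = 872/3

Pre-tax equilibrium: P* = 215/12, Q* = 250/3.
Tax on buyers shifts demand to D = 155 − 4(P + 4) = 139 - 4P.
139 - 4P = -60 + 8P gives seller price Ps = 199/12; buyers pay Pb = 199/12 + 4 = 247/12.
New quantity: Q = 155 − 4(247/12) = 218/3.
Revenue = 4 × 218/3 = 872/3.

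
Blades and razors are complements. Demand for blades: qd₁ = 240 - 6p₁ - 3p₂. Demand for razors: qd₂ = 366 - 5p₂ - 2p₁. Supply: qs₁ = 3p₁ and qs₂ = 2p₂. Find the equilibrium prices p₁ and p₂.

Market 1: 240 - 6p₁ - 3p₂ = 3p₁ → 9p₁ + 3p₂ = 240.
Market 2: 7p₂ + 2p₁ = 366.
Eliminating p₂: 7×(1) − 3×(2) gives 57p₁ = 582, so p₁ = 194/19.
Back-substitute into (2): p₂ = (366 − 2×194/19) / 7 = 938/19.

p₁ = 194/19, p₂ = 938/19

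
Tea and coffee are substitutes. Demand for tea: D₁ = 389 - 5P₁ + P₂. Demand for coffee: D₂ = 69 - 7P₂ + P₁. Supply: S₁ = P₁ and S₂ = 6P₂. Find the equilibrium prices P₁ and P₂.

Market 1: 389 - 5P₁ + P₂ = P₁ → 6P₁ - P₂ = 389.
Market 2: 13P₂ - P₁ = 69.
Eliminating P₂: 13×(1) + 1×(2) gives 77P₁ = 5126, so P₁ = 466/7.
Back-substitute into (2): P₂ = (69 + 1×466/7) / 13 = 73/7.

P₁ = 466/7, P₂ = 73/7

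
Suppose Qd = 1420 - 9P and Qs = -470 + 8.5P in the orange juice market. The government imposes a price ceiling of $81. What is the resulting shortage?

Shortage = 472.5

Equilibrium price would be P* = 108, so the ceiling at 81 binds.
At P = 81: Qd = 1420 − 9(81) = 691, Qs = -470 + 8.5(81) = 218.5.
Shortage = 691 − 218.5 = 472.5.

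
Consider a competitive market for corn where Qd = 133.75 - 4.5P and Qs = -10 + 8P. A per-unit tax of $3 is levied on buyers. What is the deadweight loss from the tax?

Pre-tax equilibrium: P* = 11.5, Q* = 82.
Tax on buyers shifts demand to Qd = 133.75 − 4.5(P + 3) = 120.25 - 4.5P.
120.25 - 4.5P = -10 + 8P gives seller price Ps = 10.42; buyers pay Pb = 10.42 + 3 = 13.42.
New quantity: Q = 133.75 − 4.5(13.42) = 73.36.
DWL = ½ × 3 × (82 − 73.36) = 12.96.

Deadweight loss = 12.96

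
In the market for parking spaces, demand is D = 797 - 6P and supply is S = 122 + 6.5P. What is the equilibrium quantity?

Set D = S: 797 - 6P = 122 + 6.5P.
675 = 12.5P, so P* = 54.
Q* = 797 − 6(54) = 473.

Q* = 473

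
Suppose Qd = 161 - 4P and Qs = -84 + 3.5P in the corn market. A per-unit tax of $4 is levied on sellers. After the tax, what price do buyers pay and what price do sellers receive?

Buyers pay 518/15, sellers receive 458/15

Pre-tax equilibrium: P* = 98/3, Q* = 91/3.
Tax on sellers shifts supply to Qs = -84 + 3.5(P − 4) = -98 + 3.5P.
161 - 4P = -98 + 3.5P gives buyer price Pb = 518/15; sellers receive Ps = 518/15 − 4 = 458/15.
New quantity: Q = 161 − 4(518/15) = 343/15.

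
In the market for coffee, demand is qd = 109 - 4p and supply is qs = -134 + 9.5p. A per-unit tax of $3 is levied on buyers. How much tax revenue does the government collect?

Pre-tax equilibrium: p* = 18, q* = 37.
Tax on buyers shifts demand to qd = 109 − 4(p + 3) = 97 - 4p.
97 - 4p = -134 + 9.5p gives seller price ps = 154/9; buyers pay pb = 154/9 + 3 = 181/9.
New quantity: q = 109 − 4(181/9) = 257/9.
Revenue = 3 × 257/9 = 257/3.

Tax revenue = 257/3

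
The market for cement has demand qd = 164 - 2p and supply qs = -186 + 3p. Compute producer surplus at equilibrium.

Equilibrium: 164 - 2p = -186 + 3p gives p* = 70, q* = 24.
Supply starts at p = 62 (where qs = 0).
PS = ½(70 − 62)(24) = 96.

Producer surplus = 96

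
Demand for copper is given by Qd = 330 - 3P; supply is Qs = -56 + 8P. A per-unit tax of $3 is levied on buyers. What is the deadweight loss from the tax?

Deadweight loss = 108/11

Pre-tax equilibrium: P* = 386/11, Q* = 2472/11.
Tax on buyers shifts demand to Qd = 330 − 3(P + 3) = 321 - 3P.
321 - 3P = -56 + 8P gives seller price Ps = 377/11; buyers pay Pb = 377/11 + 3 = 410/11.
New quantity: Q = 330 − 3(410/11) = 2400/11.
DWL = ½ × 3 × (2472/11 − 2400/11) = 108/11.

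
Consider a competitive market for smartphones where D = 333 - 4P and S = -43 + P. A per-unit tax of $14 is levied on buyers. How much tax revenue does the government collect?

Pre-tax equilibrium: P* = 75.2, Q* = 32.2.
Tax on buyers shifts demand to D = 333 − 4(P + 14) = 277 - 4P.
277 - 4P = -43 + P gives seller price Ps = 64; buyers pay Pb = 64 + 14 = 78.
New quantity: Q = 333 − 4(78) = 21.
Revenue = 14 × 21 = 294.

Tax revenue = 294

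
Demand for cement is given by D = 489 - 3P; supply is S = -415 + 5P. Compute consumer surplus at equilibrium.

Consumer surplus = 3750

Equilibrium: 489 - 3P = -415 + 5P gives P* = 113, Q* = 150.
Demand choke price (D = 0): P = 163.
CS = ½(163 − 113)(150) = 3750.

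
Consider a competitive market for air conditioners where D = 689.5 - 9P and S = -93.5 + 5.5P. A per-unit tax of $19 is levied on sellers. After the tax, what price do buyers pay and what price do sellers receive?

Buyers pay 1775/29, sellers receive 1224/29

Pre-tax equilibrium: P* = 54, Q* = 203.5.
Tax on sellers shifts supply to S = -93.5 + 5.5(P − 19) = -198 + 5.5P.
689.5 - 9P = -198 + 5.5P gives buyer price Pb = 1775/29; sellers receive Ps = 1775/29 − 19 = 1224/29.
New quantity: Q = 689.5 − 9(1775/29) = 8041/58.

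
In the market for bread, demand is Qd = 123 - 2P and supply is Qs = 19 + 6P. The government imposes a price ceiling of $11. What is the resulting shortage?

Equilibrium price would be P* = 13, so the ceiling at 11 binds.
At P = 11: Qd = 123 − 2(11) = 101, Qs = 19 + 6(11) = 85.
Shortage = 101 − 85 = 16.

Shortage = 16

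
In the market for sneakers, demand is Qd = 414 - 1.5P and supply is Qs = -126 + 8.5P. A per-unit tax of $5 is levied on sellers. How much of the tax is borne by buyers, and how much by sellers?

Buyers bear $4.25, sellers bear $0.75

Pre-tax equilibrium: P* = 54, Q* = 333.
Tax on sellers shifts supply to Qs = -126 + 8.5(P − 5) = -168.5 + 8.5P.
414 - 1.5P = -168.5 + 8.5P gives buyer price Pb = 58.25; sellers receive Ps = 58.25 − 5 = 53.25.
New quantity: Q = 414 − 1.5(58.25) = 326.625.
Buyer burden = 58.25 − 54 = 4.25; seller burden = 54 − 53.25 = 0.75.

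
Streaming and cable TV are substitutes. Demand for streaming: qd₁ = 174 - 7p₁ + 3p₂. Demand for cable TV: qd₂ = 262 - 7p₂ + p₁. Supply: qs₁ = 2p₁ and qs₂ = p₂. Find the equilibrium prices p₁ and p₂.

p₁ = 726/23, p₂ = 844/23

Market 1: 174 - 7p₁ + 3p₂ = 2p₁ → 9p₁ - 3p₂ = 174.
Market 2: 8p₂ - p₁ = 262.
Eliminating p₂: 8×(1) + 3×(2) gives 69p₁ = 2178, so p₁ = 726/23.
Back-substitute into (2): p₂ = (262 + 1×726/23) / 8 = 844/23.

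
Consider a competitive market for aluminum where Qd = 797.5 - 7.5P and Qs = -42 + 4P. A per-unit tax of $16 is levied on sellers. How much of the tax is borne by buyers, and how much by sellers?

Buyers bear 128/23, sellers bear 240/23

Pre-tax equilibrium: P* = 73, Q* = 250.
Tax on sellers shifts supply to Qs = -42 + 4(P − 16) = -106 + 4P.
797.5 - 7.5P = -106 + 4P gives buyer price Pb = 1807/23; sellers receive Ps = 1807/23 − 16 = 1439/23.
New quantity: Q = 797.5 − 7.5(1807/23) = 4790/23.
Buyer burden = 1807/23 − 73 = 128/23; seller burden = 73 − 1439/23 = 240/23.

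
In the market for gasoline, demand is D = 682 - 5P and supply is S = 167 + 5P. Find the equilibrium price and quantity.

P* = 51.5, Q* = 424.5

Set D = S: 682 - 5P = 167 + 5P.
515 = 10P, so P* = 51.5.
Q* = 682 − 5(51.5) = 424.5.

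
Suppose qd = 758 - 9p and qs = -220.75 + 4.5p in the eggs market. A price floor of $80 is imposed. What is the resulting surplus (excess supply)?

Surplus = 101.25

Equilibrium price would be p* = 72.5, so the floor at 80 binds.
At p = 80: qd = 38, qs = 139.25.
Surplus = 139.25 − 38 = 101.25.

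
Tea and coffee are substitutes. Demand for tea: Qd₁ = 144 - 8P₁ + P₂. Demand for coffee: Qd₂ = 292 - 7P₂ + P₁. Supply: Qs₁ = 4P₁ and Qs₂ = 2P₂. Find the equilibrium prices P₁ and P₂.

Market 1: 144 - 8P₁ + P₂ = 4P₁ → 12P₁ - P₂ = 144.
Market 2: 9P₂ - P₁ = 292.
Eliminating P₂: 9×(1) + 1×(2) gives 107P₁ = 1588, so P₁ = 1588/107.
Back-substitute into (2): P₂ = (292 + 1×1588/107) / 9 = 3648/107.

P₁ = 1588/107, P₂ = 3648/107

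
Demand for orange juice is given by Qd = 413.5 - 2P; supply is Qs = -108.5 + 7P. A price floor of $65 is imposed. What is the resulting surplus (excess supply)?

Equilibrium price would be P* = 58, so the floor at 65 binds.
At P = 65: Qd = 283.5, Qs = 346.5.
Surplus = 346.5 − 283.5 = 63.

Surplus = 63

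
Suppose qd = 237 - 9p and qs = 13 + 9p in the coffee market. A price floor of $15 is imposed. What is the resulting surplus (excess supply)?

Surplus = 46

Equilibrium price would be p* = 112/9, so the floor at 15 binds.
At p = 15: qd = 102, qs = 148.
Surplus = 148 − 102 = 46.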